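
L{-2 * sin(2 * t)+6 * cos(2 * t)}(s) 6 * s/(s^2+4) - 4/(s^2+4)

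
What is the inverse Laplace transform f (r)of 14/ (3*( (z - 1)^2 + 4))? 7*exp (r)*sin (2*r)/3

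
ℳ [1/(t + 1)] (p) pi*csc(pi*p)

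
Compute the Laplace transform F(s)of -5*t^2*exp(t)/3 -10/(3*(s - 1)^3)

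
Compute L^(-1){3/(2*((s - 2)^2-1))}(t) 3*exp(2*t)*sinh(t)/2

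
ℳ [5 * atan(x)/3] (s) -5 * pi * sec(pi * s/2)/(6 * s)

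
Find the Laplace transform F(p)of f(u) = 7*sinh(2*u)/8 7/(4*(p^2 - 4))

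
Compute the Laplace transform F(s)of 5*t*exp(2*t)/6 5/(6*(s - 2)^2)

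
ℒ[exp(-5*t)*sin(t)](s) 1/((s + 5)^2 + 1)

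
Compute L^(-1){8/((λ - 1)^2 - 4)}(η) 4*exp(η)*sinh(2*η)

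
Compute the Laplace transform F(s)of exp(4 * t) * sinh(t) 1/((s - 4)^2 - 1)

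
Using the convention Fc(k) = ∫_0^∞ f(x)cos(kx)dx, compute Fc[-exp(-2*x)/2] -1/(k^2 + 4)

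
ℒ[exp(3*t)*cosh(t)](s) (s - 3)/((s - 3)^2 - 1)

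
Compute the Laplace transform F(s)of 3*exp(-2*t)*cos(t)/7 3*(s+2)/(7*((s+2)^2+1))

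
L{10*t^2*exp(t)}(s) 20/(s - 1)^3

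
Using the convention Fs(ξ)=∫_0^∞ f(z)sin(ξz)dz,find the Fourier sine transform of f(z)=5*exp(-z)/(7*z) 5*atan(ξ)/7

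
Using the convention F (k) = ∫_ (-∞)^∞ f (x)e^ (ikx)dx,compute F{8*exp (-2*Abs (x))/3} 32/ (3*(k^2 + 4))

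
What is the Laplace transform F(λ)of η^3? 6/λ^4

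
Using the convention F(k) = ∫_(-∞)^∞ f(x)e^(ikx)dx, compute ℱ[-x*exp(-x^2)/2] -I*sqrt(pi)*k*exp(-k^2/4)/4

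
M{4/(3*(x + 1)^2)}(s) -4*pi*(s - 1)/(3*sin(pi*s))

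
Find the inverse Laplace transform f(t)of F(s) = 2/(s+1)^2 2 * t * exp(-t)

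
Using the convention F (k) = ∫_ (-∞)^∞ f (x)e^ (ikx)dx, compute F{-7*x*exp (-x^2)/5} -7*I*sqrt (pi)*k*exp (-k^2/4)/10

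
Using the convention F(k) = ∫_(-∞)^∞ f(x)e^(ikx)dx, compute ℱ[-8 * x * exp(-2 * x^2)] -sqrt(2) * I * sqrt(pi) * k * exp(-k^2/8)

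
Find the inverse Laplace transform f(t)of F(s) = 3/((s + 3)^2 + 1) 3 * exp(-3 * t) * sin(t)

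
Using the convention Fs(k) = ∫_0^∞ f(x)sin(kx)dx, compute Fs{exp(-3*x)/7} k/(7*(k^2 + 9))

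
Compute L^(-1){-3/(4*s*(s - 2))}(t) -3*exp(t)*sinh(t)/4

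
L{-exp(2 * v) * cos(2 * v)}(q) (2 - q)/((q - 2)^2 + 4)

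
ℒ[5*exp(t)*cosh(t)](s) 5*(s - 1)/(s*(s - 2))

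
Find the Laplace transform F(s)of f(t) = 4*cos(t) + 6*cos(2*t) 6*s/(s^2 + 4) + 4*s/(s^2 + 1)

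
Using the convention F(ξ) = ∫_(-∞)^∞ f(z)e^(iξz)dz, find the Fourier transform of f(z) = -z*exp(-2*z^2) -sqrt(2)*I*sqrt(pi)*ξ*exp(-ξ^2/8)/8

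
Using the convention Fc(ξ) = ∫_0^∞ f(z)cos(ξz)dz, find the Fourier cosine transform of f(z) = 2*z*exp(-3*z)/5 2*(9 - ξ^2)/(5*(ξ^2 + 9)^2)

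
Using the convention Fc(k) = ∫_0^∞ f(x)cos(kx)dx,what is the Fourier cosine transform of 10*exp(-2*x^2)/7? 5*sqrt(2)*sqrt(pi)*exp(-k^2/8)/14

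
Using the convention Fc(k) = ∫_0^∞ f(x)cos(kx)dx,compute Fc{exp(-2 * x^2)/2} sqrt(2) * sqrt(pi) * exp(-k^2/8)/8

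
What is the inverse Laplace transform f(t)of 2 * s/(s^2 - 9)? 2 * cosh(3 * t)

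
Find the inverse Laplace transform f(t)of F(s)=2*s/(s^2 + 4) 2*cos(2*t)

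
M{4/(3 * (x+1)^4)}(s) 2 * gamma(s) * gamma(4 - s)/9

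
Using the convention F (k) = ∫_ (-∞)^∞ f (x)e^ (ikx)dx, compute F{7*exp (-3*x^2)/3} 7*sqrt (3)*sqrt (pi)*exp (-k^2/12)/9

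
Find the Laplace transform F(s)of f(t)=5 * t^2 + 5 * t 5/s^2 + 10/s^3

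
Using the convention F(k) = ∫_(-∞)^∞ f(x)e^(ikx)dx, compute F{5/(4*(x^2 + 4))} 5*pi*exp(-2*Abs(k))/8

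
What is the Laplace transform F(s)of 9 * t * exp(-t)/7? 9/(7 * (s + 1)^2)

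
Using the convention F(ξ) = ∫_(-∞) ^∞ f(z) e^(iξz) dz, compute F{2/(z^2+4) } pi*exp(-2*Abs(ξ) ) 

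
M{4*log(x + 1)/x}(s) -4*pi*csc(pi*s)/(s - 1)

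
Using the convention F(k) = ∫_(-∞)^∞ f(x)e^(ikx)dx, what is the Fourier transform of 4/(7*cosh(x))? 4*pi/(7*cosh(pi*k/2))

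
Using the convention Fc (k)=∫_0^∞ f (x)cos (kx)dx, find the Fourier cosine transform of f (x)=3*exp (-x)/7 3/ (7*(k^2 + 1))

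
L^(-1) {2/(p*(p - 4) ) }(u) exp(2*u)*sinh(2*u) 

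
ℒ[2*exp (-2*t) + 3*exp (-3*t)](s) 2/ (s + 2) + 3/ (s + 3)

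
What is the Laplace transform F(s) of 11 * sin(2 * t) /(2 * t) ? 11 * atan(2/s) /2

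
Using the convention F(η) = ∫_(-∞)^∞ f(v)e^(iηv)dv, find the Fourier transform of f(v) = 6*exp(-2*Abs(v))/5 24/(5*(η^2 + 4))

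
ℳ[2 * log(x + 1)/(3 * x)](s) -2 * pi * csc(pi * s)/(3 * s - 3)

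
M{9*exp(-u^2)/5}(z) 9*gamma(z/2)/10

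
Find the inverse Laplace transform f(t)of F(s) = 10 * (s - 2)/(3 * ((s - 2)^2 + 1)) 10 * exp(2 * t) * cos(t)/3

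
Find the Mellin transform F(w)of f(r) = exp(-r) gamma(w)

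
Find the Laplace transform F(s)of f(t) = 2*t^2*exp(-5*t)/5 4/(5*(s+5)^3)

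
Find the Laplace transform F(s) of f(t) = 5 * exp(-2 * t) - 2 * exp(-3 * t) 5/(s + 2) - 2/(s + 3) 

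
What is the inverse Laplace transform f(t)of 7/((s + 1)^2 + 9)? 7 * exp(-t) * sin(3 * t)/3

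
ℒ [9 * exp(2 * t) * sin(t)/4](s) 9/(4 * ((s - 2)^2 + 1))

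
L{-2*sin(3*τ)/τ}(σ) -2*atan(3/σ)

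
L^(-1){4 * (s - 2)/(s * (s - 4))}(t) 4 * exp(2 * t) * cosh(2 * t)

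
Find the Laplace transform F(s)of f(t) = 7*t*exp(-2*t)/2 7/(2*(s + 2)^2)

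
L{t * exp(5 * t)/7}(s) 1/(7 * (s - 5)^2)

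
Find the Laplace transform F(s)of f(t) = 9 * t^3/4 27/(2 * s^4)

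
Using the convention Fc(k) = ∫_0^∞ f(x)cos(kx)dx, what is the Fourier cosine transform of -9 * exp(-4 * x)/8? -9/(2 * k^2 + 32)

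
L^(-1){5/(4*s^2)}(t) 5*t/4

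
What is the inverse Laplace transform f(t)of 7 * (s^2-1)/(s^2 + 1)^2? 7 * t * cos(t)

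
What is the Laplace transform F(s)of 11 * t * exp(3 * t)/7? 11/(7 * (s - 3)^2)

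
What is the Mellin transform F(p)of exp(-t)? gamma(p)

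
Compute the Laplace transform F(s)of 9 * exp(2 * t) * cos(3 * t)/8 9 * (s - 2)/(8 * ((s - 2)^2+9))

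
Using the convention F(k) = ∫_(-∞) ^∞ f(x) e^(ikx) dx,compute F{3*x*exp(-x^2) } 3*I*sqrt(pi)*k*exp(-k^2/4) /2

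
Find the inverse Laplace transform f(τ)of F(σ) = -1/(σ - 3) -exp(3*τ)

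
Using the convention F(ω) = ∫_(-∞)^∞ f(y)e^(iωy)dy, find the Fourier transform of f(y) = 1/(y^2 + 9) pi*exp(-3*Abs(ω))/3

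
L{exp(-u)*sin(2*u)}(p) 2/((p + 1)^2 + 4)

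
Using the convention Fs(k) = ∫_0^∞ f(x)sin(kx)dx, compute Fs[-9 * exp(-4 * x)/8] -9 * k/(8 * k^2 + 128)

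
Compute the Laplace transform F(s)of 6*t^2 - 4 12/s^3 - 4/s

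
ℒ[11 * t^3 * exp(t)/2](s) 33/(s - 1)^4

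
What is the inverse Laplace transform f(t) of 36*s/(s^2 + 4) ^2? 9*t*sin(2*t) 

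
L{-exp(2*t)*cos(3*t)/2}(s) (2 - s)/(2*((s - 2)^2 + 9))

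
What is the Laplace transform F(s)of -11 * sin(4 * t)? -44/(s^2+16)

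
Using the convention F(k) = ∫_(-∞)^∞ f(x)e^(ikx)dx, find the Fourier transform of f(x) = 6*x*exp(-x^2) 3*I*sqrt(pi)*k*exp(-k^2/4)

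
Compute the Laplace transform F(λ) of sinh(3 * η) 3/(λ^2 - 9) 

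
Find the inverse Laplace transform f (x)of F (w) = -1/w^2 -x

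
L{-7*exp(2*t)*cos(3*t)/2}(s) 7*(2 - s)/(2*((s - 2)^2 + 9))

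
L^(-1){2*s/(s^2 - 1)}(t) 2*cosh(t)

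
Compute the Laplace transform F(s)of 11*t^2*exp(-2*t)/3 22/(3*(s+2)^3)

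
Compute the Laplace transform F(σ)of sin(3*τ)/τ atan(3/σ)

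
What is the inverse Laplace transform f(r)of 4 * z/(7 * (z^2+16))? 4 * cos(4 * r)/7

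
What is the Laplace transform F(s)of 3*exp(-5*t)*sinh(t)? 3/((s + 5)^2 - 1)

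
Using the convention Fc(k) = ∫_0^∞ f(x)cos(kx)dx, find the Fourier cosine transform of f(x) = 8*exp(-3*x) 24/(k^2+9)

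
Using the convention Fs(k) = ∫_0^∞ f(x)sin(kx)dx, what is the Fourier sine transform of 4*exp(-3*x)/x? 4*atan(k/3)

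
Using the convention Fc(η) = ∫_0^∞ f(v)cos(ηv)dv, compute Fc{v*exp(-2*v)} (4 - η^2)/(η^2 + 4)^2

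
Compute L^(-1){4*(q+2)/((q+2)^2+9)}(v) 4*exp(-2*v)*cos(3*v)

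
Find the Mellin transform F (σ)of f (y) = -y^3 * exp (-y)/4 -gamma (σ + 3)/4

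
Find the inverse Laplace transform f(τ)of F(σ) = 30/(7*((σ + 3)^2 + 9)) 10*exp(-3*τ)*sin(3*τ)/7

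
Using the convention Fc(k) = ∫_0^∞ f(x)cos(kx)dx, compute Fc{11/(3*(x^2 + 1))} 11*pi*exp(-k)/6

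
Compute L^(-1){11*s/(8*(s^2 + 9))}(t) 11*cos(3*t)/8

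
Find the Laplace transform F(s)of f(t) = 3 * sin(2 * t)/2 3/(s^2 + 4)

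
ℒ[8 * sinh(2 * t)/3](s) 16/(3 * (s^2 - 4))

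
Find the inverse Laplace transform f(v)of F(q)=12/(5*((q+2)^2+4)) 6*exp(-2*v)*sin(2*v)/5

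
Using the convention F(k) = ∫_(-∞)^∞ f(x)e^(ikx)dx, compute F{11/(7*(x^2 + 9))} 11*pi*exp(-3*Abs(k))/21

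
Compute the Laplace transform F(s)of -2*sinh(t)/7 -2/(7*s^2 - 7)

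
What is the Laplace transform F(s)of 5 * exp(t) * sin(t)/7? 5/(7 * ((s - 1)^2 + 1))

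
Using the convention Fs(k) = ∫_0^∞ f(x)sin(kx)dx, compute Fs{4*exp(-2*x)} 4*k/(k^2 + 4)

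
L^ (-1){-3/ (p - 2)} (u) -3*exp (2*u)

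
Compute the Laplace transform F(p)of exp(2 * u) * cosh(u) (p - 2)/((p - 2)^2-1)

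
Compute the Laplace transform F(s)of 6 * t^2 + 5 12/s^3 + 5/s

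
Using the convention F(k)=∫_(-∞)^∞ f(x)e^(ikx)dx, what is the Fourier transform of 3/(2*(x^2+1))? 3*pi*exp(-Abs(k))/2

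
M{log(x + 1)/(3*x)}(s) -pi*csc(pi*s)/(3*s - 3)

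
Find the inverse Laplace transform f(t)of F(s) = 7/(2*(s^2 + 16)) 7*sin(4*t)/8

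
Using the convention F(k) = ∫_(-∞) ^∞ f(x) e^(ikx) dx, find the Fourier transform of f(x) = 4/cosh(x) 4 * pi/cosh(pi * k/2) 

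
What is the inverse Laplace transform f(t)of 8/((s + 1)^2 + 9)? 8*exp(-t)*sin(3*t)/3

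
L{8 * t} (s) 8/s^2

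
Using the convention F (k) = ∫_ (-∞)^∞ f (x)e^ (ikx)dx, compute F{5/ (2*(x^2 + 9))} 5*pi*exp (-3*Abs (k))/6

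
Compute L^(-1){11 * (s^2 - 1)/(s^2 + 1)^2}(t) 11 * t * cos(t)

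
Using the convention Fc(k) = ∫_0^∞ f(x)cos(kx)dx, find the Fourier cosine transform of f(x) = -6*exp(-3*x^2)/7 -sqrt(3)*sqrt(pi)*exp(-k^2/12)/7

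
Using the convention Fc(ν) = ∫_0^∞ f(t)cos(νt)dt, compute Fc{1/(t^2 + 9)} pi*exp(-3*ν)/6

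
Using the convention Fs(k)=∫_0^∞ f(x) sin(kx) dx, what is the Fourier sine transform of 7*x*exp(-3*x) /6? 7*k/(k^2 + 9) ^2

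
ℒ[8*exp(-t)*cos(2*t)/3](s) 8*(s + 1)/(3*((s + 1)^2 + 4))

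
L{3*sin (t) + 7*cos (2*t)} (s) 7*s/ (s^2 + 4) + 3/ (s^2 + 1)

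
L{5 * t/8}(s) 5/(8 * s^2)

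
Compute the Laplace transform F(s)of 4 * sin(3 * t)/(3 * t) 4 * atan(3/s)/3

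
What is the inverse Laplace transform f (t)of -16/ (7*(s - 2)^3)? -8*t^2*exp (2*t)/7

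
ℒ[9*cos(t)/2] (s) 9*s/(2*(s^2 + 1))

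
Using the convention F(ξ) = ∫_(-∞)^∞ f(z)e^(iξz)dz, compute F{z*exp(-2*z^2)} sqrt(2)*I*sqrt(pi)*ξ*exp(-ξ^2/8)/8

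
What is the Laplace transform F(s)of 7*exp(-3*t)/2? 7/(2*(s + 3))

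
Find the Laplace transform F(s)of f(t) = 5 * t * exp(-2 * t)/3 5/(3 * (s + 2)^2)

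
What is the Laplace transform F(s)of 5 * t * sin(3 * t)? 30 * s/(s^2+9)^2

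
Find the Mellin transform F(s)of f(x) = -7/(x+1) -7*pi*csc(pi*s)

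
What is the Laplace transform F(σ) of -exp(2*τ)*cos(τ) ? (2 - σ) /((σ - 2) ^2 + 1) 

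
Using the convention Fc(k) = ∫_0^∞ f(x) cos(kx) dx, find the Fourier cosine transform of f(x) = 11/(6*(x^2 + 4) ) 11*pi*exp(-2*k) /24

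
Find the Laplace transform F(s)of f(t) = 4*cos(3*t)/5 4*s/(5*(s^2 + 9))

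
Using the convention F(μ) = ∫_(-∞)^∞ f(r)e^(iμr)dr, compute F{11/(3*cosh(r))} 11*pi/(3*cosh(pi*μ/2))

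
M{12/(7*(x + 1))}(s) 12*pi*csc(pi*s)/7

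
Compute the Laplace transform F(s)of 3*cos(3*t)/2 3*s/(2*(s^2 + 9))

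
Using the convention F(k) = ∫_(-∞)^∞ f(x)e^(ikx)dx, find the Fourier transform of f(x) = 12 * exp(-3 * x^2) 4 * sqrt(3) * sqrt(pi) * exp(-k^2/12)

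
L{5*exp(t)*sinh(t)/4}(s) 5/(4*s*(s - 2))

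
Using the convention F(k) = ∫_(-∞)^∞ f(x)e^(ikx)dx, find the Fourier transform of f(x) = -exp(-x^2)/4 -sqrt(pi)*exp(-k^2/4)/4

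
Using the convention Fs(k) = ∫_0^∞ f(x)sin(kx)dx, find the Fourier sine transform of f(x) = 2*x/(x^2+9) pi*exp(-3*k)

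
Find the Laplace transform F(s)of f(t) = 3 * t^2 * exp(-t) 6/(s + 1)^3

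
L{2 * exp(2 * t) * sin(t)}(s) 2/((s - 2)^2 + 1)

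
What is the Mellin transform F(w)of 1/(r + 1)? pi*csc(pi*w)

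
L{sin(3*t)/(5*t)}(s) atan(3/s)/5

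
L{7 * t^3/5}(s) 42/(5 * s^4)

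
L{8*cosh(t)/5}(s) 8*s/(5*(s^2 - 1))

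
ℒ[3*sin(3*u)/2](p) 9/(2*(p^2 + 9))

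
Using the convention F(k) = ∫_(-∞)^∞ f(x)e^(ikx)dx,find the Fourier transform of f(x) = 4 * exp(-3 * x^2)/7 4 * sqrt(3) * sqrt(pi) * exp(-k^2/12)/21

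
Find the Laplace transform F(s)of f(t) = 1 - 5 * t 1/s - 5/s^2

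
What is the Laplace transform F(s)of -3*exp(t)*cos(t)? 3*(1 - s)/((s - 1)^2 + 1)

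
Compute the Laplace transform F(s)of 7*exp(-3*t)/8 7/(8*(s + 3))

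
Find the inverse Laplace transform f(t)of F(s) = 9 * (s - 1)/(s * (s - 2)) 9 * exp(t) * cosh(t)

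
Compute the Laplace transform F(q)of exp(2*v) 1/(q - 2)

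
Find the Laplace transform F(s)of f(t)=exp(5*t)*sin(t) 1/((s - 5)^2+1)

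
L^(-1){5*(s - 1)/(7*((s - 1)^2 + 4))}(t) 5*exp(t)*cos(2*t)/7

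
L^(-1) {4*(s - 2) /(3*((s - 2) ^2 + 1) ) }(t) 4*exp(2*t)*cos(t) /3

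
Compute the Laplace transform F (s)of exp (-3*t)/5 1/ (5*(s + 3))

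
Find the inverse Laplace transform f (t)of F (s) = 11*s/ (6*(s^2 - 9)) 11*cosh (3*t)/6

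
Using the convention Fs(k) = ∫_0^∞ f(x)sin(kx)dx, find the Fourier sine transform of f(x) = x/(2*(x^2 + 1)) pi*exp(-k)/4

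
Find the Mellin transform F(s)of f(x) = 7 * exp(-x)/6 7 * gamma(s)/6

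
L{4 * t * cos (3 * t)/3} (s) 4 * (s^2 - 9)/ (3 * (s^2 + 9)^2)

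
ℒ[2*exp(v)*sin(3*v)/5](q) 6/(5*((q - 1)^2+9))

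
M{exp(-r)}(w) gamma(w)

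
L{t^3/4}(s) 3/(2*s^4) 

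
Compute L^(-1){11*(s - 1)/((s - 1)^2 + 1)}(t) 11*exp(t)*cos(t)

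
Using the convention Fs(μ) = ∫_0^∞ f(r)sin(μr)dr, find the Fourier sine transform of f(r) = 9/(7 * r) 9 * pi/14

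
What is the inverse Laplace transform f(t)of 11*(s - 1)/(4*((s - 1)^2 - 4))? 11*exp(t)*cosh(2*t)/4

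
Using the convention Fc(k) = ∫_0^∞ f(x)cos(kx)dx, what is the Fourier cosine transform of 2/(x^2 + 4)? pi*exp(-2*k)/2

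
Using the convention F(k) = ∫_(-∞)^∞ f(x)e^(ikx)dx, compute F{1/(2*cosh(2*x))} pi/(4*cosh(pi*k/4))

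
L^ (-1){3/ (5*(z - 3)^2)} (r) 3*r*exp (3*r)/5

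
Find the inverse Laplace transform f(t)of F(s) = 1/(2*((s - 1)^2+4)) exp(t)*sin(2*t)/4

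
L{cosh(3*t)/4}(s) s/(4*(s^2-9))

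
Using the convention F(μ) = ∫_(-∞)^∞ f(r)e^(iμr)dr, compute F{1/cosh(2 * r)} pi/(2 * cosh(pi * μ/4))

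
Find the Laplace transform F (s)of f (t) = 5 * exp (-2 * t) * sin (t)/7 5/ (7 * ( (s + 2)^2 + 1))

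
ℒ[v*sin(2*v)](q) 4*q/(q^2 + 4)^2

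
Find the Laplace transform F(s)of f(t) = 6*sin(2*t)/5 12/(5*(s^2 + 4))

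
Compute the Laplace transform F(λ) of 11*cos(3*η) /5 11*λ/(5*(λ^2 + 9) ) 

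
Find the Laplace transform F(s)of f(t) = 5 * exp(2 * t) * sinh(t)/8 5/(8 * ((s - 2)^2 - 1))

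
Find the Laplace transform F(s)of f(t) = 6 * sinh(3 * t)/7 18/(7 * (s^2-9))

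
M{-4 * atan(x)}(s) 2 * pi * sec(pi * s/2)/s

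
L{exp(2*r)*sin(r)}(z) 1/((z - 2)^2 + 1)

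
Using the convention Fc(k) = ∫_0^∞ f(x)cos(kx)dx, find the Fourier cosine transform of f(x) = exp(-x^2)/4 sqrt(pi)*exp(-k^2/4)/8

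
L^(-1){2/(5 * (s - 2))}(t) 2 * exp(2 * t)/5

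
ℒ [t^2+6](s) 6/s+2/s^3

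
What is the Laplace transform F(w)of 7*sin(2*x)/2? 7/(w^2 + 4)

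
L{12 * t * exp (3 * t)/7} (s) 12/ (7 * (s - 3)^2)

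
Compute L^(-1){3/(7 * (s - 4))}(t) 3 * exp(4 * t)/7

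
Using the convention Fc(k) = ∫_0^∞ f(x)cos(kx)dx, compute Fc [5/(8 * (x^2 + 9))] 5 * pi * exp(-3 * k)/48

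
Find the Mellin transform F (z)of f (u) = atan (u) -pi*sec (pi*z/2)/ (2*z)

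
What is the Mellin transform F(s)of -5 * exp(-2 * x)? -5 * gamma(s)/2^s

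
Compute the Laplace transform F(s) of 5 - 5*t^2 5/s - 10/s^3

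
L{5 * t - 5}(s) 5/s^2-5/s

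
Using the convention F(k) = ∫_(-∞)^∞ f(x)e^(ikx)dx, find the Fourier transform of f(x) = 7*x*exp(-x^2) 7*I*sqrt(pi)*k*exp(-k^2/4)/2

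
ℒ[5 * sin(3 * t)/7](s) 15/(7 * (s^2 + 9))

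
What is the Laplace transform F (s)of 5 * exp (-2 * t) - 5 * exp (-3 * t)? 5/ (s + 2) - 5/ (s + 3)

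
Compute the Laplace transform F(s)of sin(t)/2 1/(2 * (s^2 + 1))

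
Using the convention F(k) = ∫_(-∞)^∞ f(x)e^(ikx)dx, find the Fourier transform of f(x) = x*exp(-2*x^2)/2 sqrt(2)*I*sqrt(pi)*k*exp(-k^2/8)/16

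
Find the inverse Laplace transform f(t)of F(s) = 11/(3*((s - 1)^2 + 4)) 11*exp(t)*sin(2*t)/6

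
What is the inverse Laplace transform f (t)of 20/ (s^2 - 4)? 10 * sinh (2 * t)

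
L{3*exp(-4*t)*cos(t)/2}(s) 3*(s+4)/(2*((s+4)^2+1))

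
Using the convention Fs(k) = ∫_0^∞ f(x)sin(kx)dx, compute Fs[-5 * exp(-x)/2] -5 * k/(2 * k^2 + 2)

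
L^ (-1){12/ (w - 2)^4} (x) 2 * x^3 * exp (2 * x)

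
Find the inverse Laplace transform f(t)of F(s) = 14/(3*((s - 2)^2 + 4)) 7*exp(2*t)*sin(2*t)/3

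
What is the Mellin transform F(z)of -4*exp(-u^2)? -2*gamma(z/2)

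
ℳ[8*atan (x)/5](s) -4*pi*sec (pi*s/2)/ (5*s)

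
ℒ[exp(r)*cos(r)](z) (z - 1) /((z - 1) ^2 + 1) 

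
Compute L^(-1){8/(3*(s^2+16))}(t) 2*sin(4*t)/3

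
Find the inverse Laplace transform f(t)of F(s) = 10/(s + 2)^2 10*t*exp(-2*t)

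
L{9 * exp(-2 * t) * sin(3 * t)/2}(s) 27/(2 * ((s + 2)^2 + 9))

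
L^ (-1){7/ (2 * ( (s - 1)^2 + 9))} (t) 7 * exp (t) * sin (3 * t)/6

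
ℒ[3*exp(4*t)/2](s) 3/(2*(s - 4))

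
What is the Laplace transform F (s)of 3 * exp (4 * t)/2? 3/ (2 * (s - 4))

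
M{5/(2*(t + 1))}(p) 5*pi*csc(pi*p)/2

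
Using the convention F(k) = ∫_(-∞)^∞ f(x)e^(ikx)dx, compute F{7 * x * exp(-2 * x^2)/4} 7 * sqrt(2) * I * sqrt(pi) * k * exp(-k^2/8)/32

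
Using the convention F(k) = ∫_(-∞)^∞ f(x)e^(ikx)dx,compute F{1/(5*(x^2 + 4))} pi*exp(-2*Abs(k))/10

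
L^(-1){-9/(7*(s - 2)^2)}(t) -9*t*exp(2*t)/7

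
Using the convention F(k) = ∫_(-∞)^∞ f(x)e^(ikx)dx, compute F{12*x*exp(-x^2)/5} 6*I*sqrt(pi)*k*exp(-k^2/4)/5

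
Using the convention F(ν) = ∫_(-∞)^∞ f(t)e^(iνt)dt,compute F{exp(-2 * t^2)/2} sqrt(2) * sqrt(pi) * exp(-ν^2/8)/4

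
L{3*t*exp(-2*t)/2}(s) 3/(2*(s + 2)^2)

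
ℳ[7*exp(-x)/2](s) 7*gamma(s)/2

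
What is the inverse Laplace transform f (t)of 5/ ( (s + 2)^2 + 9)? 5 * exp (-2 * t) * sin (3 * t)/3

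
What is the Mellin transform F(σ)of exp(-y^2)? gamma(σ/2)/2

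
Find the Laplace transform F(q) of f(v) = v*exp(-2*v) (q + 2) ^(-2) 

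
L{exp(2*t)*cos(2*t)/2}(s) (s - 2)/(2*((s - 2)^2 + 4))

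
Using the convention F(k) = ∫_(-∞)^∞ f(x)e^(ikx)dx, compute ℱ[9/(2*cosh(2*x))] 9*pi/(4*cosh(pi*k/4))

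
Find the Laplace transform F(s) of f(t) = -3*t -3/s^2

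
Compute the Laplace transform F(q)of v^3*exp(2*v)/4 3/(2*(q - 2)^4)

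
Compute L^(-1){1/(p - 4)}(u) exp(4 * u)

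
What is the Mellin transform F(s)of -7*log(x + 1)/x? 7*pi*csc(pi*s)/(s - 1)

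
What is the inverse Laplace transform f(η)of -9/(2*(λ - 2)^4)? -3*η^3*exp(2*η)/4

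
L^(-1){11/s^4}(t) 11 * t^3/6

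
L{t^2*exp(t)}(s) 2/(s - 1)^3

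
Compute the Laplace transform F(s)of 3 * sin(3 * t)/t 3 * atan(3/s)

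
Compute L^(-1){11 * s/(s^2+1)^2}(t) 11 * t * sin(t)/2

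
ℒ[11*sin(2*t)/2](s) 11/(s^2 + 4)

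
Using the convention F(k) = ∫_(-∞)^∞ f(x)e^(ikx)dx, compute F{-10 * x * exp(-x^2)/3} -5 * I * sqrt(pi) * k * exp(-k^2/4)/3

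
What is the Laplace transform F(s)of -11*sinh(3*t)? -33/(s^2 - 9)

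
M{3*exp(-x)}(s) 3*gamma(s)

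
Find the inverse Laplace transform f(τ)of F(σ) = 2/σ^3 τ^2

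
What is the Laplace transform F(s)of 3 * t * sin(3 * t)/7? 18 * s/(7 * (s^2 + 9)^2)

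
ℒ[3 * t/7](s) 3/(7 * s^2)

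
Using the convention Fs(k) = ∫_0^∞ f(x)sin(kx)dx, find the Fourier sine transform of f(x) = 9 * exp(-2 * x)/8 9 * k/(8 * (k^2 + 4))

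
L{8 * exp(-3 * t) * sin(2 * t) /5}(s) 16/(5 * ((s + 3) ^2 + 4) ) 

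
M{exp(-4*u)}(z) gamma(z)/4^z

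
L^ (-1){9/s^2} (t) 9 * t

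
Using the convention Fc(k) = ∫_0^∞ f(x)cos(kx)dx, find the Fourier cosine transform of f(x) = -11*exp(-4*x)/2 -22/(k^2 + 16)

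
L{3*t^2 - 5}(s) 6/s^3 - 5/s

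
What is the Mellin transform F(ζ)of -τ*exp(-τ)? -gamma(ζ + 1)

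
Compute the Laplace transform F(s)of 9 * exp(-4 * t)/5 9/(5 * (s + 4))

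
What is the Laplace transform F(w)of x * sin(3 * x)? 6 * w/(w^2 + 9)^2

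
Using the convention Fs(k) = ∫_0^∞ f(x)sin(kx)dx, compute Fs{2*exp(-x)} 2*k/(k^2+1)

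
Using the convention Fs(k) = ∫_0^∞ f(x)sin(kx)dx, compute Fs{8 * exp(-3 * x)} 8 * k/(k^2 + 9)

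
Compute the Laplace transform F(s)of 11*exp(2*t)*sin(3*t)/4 33/(4*((s - 2)^2 + 9))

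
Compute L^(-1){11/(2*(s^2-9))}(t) 11*sinh(3*t)/6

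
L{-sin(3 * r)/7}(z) -3/(7 * z^2 + 63)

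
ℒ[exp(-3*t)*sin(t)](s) 1/((s + 3) ^2 + 1) 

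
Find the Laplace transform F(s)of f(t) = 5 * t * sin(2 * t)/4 5 * s/(s^2 + 4)^2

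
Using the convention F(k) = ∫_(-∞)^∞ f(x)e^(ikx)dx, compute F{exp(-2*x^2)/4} sqrt(2)*sqrt(pi)*exp(-k^2/8)/8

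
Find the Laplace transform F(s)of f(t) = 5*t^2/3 10/(3*s^3)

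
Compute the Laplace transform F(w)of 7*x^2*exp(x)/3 14/(3*(w - 1)^3)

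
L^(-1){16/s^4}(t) 8*t^3/3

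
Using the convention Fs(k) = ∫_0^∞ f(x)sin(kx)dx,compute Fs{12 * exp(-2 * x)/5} 12 * k/(5 * (k^2+4))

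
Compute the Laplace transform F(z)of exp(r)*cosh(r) (z - 1)/(z*(z - 2))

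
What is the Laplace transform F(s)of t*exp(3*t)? (s - 3)^(-2)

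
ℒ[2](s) 2/s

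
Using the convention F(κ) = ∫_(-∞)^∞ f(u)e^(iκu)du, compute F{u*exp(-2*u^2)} sqrt(2)*I*sqrt(pi)*κ*exp(-κ^2/8)/8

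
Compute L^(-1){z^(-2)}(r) r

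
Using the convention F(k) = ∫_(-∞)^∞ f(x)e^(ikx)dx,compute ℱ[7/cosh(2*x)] 7*pi/(2*cosh(pi*k/4))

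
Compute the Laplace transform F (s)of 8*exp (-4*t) 8/ (s + 4)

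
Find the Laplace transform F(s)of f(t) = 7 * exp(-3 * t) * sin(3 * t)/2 21/(2 * ((s + 3)^2 + 9))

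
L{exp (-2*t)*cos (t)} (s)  (s + 2)/ ( (s + 2)^2 + 1)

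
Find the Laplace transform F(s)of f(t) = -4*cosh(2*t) -4*s/(s^2 - 4)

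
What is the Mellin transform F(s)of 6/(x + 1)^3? 3 * pi * (s - 2) * (s - 1)/sin(pi * s)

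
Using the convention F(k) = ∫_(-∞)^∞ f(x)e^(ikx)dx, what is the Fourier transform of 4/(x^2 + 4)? 2 * pi * exp(-2 * Abs(k))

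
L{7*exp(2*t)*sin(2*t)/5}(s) 14/(5*((s - 2)^2 + 4))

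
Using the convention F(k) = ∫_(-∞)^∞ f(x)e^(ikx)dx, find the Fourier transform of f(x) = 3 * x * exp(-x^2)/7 3 * I * sqrt(pi) * k * exp(-k^2/4)/14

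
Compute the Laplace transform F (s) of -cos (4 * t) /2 -s/ (2 * s^2 + 32) 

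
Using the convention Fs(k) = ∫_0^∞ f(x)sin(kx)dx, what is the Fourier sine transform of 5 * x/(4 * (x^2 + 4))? 5 * pi * exp(-2 * k)/8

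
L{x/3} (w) 1/ (3*w^2) 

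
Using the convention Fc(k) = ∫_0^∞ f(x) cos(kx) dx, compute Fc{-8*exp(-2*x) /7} -16/(7*k^2+28) 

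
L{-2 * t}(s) -2/s^2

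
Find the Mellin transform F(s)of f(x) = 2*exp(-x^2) gamma(s/2)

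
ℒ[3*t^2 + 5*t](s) 5/s^2 + 6/s^3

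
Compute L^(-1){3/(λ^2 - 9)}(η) sinh(3*η)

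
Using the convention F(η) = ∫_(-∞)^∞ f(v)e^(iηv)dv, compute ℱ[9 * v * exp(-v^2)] 9 * I * sqrt(pi) * η * exp(-η^2/4)/2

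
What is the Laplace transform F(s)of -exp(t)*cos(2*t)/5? (1 - s)/(5*((s - 1)^2 + 4))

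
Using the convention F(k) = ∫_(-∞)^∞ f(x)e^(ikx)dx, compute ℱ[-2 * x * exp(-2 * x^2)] -sqrt(2) * I * sqrt(pi) * k * exp(-k^2/8)/4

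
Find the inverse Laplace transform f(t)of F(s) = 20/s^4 10 * t^3/3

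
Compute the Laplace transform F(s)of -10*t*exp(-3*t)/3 -10/(3*(s + 3)^2)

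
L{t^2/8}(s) 1/(4 * s^3)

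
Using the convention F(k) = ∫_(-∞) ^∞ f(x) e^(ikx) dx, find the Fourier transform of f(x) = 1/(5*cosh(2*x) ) pi/(10*cosh(pi*k/4) ) 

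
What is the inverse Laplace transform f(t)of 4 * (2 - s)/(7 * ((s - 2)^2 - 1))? -4 * exp(2 * t) * cosh(t)/7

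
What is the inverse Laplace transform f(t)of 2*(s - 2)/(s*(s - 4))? 2*exp(2*t)*cosh(2*t)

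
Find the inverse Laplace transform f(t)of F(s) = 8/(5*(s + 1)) 8*exp(-t)/5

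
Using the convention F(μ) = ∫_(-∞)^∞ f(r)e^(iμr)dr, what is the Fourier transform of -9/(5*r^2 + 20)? -9*pi*exp(-2*Abs(μ))/10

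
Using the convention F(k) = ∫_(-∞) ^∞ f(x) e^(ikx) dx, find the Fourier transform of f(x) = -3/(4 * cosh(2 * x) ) -3 * pi/(8 * cosh(pi * k/4) ) 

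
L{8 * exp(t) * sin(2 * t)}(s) 16/((s - 1)^2 + 4)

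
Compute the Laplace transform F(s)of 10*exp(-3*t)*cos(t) 10*(s+3)/((s+3)^2+1)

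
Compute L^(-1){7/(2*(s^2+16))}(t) 7*sin(4*t)/8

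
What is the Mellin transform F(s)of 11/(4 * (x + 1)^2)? -11 * pi * (s - 1)/(4 * sin(pi * s))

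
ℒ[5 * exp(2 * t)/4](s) 5/(4 * (s - 2))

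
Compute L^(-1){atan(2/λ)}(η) sin(2*η)/η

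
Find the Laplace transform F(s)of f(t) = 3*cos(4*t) 3*s/(s^2+16)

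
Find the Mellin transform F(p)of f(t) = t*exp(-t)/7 gamma(p + 1)/7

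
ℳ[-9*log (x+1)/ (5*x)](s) 9*pi*csc (pi*s)/ (5*(s - 1))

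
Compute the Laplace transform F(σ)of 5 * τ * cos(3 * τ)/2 5 * (σ^2 - 9)/(2 * (σ^2 + 9)^2)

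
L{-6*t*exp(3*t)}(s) -6/(s - 3)^2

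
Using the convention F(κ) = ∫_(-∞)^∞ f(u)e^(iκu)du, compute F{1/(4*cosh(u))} pi/(4*cosh(pi*κ/2))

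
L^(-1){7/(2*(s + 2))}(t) 7*exp(-2*t)/2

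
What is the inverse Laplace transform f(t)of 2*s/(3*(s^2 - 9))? 2*cosh(3*t)/3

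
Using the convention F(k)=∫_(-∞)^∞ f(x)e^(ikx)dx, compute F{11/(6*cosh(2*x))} 11*pi/(12*cosh(pi*k/4))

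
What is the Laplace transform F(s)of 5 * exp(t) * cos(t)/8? 5 * (s - 1)/(8 * ((s - 1)^2 + 1))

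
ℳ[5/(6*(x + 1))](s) 5*pi*csc(pi*s)/6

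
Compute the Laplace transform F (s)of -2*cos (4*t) -2*s/ (s^2 + 16)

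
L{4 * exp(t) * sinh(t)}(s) 4/(s * (s - 2))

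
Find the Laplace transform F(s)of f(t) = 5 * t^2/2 5/s^3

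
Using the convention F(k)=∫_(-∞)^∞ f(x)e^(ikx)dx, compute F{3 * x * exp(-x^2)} 3 * I * sqrt(pi) * k * exp(-k^2/4)/2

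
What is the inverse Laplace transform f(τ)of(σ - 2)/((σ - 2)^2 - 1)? exp(2*τ)*cosh(τ)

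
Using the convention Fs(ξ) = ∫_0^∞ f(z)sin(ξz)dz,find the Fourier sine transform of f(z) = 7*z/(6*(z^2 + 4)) 7*pi*exp(-2*ξ)/12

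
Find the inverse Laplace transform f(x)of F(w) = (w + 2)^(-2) x*exp(-2*x)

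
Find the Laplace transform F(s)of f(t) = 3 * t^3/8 9/(4 * s^4)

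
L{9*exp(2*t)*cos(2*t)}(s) 9*(s - 2)/((s - 2)^2 + 4)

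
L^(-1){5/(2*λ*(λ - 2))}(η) 5*exp(η)*sinh(η)/2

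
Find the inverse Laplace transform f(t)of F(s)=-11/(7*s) -11/7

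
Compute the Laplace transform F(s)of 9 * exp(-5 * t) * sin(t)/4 9/(4 * ((s + 5)^2 + 1))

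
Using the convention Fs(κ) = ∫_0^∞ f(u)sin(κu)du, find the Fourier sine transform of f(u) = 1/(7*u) pi/14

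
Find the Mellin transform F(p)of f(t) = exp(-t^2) gamma(p/2)/2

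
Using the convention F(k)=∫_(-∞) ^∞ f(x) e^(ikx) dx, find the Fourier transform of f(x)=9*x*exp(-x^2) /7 9*I*sqrt(pi)*k*exp(-k^2/4) /14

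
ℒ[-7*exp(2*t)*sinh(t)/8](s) -7/(8*(s - 2)^2 - 8)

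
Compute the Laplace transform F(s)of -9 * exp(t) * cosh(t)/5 9 * (1 - s)/(5 * s * (s - 2))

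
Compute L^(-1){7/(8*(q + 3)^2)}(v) 7*v*exp(-3*v)/8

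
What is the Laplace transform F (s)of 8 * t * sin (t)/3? 16 * s/ (3 * (s^2 + 1)^2)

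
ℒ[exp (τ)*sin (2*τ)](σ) 2/ ( (σ - 1)^2 + 4)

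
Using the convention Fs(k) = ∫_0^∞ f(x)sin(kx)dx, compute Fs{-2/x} -pi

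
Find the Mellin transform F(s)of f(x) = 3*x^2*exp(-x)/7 3*gamma(s+2)/7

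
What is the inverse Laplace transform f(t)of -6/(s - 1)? -6*exp(t)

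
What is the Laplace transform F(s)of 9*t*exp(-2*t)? 9/(s+2)^2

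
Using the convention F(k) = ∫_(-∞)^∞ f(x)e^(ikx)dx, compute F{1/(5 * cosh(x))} pi/(5 * cosh(pi * k/2))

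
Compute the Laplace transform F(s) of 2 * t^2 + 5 4/s^3 + 5/s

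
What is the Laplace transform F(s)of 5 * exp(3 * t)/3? 5/(3 * (s - 3))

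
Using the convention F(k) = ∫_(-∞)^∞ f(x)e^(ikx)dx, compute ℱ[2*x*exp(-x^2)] I*sqrt(pi)*k*exp(-k^2/4)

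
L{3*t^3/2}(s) 9/s^4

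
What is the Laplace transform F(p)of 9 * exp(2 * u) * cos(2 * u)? 9 * (p - 2)/((p - 2)^2 + 4)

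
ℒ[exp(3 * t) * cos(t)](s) (s - 3)/((s - 3)^2 + 1)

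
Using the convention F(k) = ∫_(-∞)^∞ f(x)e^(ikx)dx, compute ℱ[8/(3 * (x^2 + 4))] 4 * pi * exp(-2 * Abs(k))/3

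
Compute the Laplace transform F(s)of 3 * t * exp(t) 3/(s - 1)^2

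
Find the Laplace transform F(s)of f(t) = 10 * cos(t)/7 10 * s/(7 * (s^2 + 1))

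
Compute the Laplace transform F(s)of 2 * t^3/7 12/(7 * s^4)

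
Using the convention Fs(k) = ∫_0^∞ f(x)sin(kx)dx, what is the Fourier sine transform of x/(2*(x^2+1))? pi*exp(-k)/4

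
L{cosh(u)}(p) p/(p^2 - 1)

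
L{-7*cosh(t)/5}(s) -7*s/(5*s^2-5)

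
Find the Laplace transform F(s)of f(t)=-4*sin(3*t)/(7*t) -4*atan(3/s)/7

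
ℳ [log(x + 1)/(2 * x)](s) -pi * csc(pi * s)/(2 * s - 2)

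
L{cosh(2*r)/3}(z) z/(3*(z^2 - 4))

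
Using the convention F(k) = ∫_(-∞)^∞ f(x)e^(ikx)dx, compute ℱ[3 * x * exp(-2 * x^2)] 3 * sqrt(2) * I * sqrt(pi) * k * exp(-k^2/8)/8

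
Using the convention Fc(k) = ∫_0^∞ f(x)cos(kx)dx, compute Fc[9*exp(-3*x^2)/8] 3*sqrt(3)*sqrt(pi)*exp(-k^2/12)/16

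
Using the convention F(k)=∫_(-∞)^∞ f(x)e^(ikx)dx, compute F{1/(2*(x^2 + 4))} pi*exp(-2*Abs(k))/4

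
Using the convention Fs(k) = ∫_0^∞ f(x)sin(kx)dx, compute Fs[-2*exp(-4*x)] -2*k/(k^2+16)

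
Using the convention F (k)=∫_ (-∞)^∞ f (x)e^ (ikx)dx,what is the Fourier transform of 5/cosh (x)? 5 * pi/cosh (pi * k/2)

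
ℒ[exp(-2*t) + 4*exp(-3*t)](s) 1/(s + 2) + 4/(s + 3)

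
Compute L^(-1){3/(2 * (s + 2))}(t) 3 * exp(-2 * t)/2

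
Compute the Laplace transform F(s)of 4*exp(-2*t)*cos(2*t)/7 4*(s + 2)/(7*((s + 2)^2 + 4))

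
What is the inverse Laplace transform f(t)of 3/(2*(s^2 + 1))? 3*sin(t)/2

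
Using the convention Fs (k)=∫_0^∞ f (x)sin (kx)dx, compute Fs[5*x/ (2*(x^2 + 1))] 5*pi*exp (-k)/4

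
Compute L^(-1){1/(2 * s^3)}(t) t^2/4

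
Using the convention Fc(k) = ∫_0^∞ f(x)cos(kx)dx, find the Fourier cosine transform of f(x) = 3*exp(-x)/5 3/(5*(k^2+1))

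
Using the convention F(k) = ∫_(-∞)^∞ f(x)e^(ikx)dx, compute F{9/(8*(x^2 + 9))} 3*pi*exp(-3*Abs(k))/8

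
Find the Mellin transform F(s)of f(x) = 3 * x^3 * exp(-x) 3 * gamma(s + 3)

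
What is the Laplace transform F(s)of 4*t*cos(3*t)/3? 4*(s^2 - 9)/(3*(s^2+9)^2)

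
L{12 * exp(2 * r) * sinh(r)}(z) 12/((z - 2)^2-1)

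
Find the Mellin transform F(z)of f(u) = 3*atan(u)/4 -3*pi*sec(pi*z/2)/(8*z)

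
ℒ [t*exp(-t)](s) (s + 1)^(-2)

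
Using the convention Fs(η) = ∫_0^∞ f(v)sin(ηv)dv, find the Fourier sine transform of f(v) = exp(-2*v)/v atan(η/2)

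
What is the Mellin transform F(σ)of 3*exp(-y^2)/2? 3*gamma(σ/2)/4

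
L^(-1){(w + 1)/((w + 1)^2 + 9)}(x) exp(-x)*cos(3*x)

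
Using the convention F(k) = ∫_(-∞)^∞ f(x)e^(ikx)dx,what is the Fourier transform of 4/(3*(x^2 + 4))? 2*pi*exp(-2*Abs(k))/3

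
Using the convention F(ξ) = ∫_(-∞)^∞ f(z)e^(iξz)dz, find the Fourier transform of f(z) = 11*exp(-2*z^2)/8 11*sqrt(2)*sqrt(pi)*exp(-ξ^2/8)/16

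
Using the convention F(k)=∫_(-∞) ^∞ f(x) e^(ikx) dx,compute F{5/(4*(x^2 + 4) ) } 5*pi*exp(-2*Abs(k) ) /8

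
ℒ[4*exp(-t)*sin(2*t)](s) 8/((s + 1)^2 + 4)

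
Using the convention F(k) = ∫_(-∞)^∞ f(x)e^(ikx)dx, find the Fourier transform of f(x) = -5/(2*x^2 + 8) -5*pi*exp(-2*Abs(k))/4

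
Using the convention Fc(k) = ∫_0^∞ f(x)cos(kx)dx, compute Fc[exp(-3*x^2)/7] sqrt(3)*sqrt(pi)*exp(-k^2/12)/42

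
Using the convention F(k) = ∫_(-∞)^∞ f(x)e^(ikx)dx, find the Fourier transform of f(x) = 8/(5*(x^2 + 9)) 8*pi*exp(-3*Abs(k))/15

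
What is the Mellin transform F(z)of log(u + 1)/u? -pi*csc(pi*z)/(z - 1)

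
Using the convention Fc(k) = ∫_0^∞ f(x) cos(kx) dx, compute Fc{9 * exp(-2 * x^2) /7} 9 * sqrt(2) * sqrt(pi) * exp(-k^2/8) /28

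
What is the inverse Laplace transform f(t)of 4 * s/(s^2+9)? 4 * cos(3 * t)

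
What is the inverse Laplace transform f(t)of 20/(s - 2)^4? 10*t^3*exp(2*t)/3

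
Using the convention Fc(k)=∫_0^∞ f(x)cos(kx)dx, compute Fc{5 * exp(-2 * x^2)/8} 5 * sqrt(2) * sqrt(pi) * exp(-k^2/8)/32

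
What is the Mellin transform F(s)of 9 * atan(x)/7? -9 * pi * sec(pi * s/2)/(14 * s)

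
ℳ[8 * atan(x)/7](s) -4 * pi * sec(pi * s/2)/(7 * s)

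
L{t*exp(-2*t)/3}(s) 1/(3*(s+2)^2)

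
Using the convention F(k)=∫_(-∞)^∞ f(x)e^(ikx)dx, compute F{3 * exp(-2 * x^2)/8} 3 * sqrt(2) * sqrt(pi) * exp(-k^2/8)/16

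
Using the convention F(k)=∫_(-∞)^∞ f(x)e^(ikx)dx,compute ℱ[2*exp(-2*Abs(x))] 8/(k^2 + 4)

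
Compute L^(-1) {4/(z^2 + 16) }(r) sin(4*r) 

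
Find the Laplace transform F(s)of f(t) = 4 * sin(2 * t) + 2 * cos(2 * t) 8/(s^2 + 4) + 2 * s/(s^2 + 4)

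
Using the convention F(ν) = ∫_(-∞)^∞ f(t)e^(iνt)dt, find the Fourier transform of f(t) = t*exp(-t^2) I*sqrt(pi)*ν*exp(-ν^2/4)/2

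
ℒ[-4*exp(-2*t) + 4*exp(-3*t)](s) 4/(s + 3) - 4/(s + 2)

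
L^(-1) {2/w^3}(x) x^2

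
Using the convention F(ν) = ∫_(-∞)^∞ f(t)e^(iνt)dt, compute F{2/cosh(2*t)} pi/cosh(pi*ν/4)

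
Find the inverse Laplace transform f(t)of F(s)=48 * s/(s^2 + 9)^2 8 * t * sin(3 * t)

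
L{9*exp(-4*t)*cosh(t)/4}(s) 9*(s + 4)/(4*((s + 4)^2 - 1))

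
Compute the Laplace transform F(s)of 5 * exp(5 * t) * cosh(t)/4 5 * (s - 5)/(4 * ((s - 5)^2 - 1))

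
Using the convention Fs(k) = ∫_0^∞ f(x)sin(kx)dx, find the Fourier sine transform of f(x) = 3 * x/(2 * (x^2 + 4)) 3 * pi * exp(-2 * k)/4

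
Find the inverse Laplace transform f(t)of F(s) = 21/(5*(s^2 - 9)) 7*sinh(3*t)/5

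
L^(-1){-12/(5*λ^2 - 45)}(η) -4*sinh(3*η)/5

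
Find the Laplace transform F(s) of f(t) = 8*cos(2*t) 8*s/(s^2 + 4) 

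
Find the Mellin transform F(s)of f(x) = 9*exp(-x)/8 9*gamma(s)/8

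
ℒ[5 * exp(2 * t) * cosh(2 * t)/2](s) 5 * (s - 2)/(2 * s * (s - 4))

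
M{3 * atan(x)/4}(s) -3 * pi * sec(pi * s/2)/(8 * s)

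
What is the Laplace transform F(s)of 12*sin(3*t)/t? 12*atan(3/s)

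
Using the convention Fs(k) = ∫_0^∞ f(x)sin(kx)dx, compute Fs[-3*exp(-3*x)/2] -3*k/(2*k^2+18)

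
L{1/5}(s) 1/(5*s)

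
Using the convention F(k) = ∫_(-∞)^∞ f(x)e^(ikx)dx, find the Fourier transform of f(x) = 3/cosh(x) 3 * pi/cosh(pi * k/2)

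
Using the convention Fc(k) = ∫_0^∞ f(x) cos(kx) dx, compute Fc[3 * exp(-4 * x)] 12/(k^2 + 16) 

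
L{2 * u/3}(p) 2/(3 * p^2)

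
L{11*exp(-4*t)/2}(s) 11/(2*(s + 4))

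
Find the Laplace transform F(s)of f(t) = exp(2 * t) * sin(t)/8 1/(8 * ((s - 2)^2 + 1))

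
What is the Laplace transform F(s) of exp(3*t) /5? 1/(5*(s - 3) ) 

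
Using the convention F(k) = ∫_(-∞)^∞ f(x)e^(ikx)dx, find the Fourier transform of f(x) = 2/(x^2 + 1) 2 * pi * exp(-Abs(k))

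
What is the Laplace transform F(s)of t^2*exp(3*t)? 2/(s - 3)^3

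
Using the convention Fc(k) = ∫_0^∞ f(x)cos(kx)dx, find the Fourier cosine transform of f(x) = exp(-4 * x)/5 4/(5 * (k^2+16))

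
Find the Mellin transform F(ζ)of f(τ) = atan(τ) -pi*sec(pi*ζ/2)/(2*ζ)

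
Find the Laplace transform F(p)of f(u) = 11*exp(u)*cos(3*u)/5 11*(p - 1)/(5*((p - 1)^2+9))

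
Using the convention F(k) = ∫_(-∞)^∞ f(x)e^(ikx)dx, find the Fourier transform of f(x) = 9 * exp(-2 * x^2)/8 9 * sqrt(2) * sqrt(pi) * exp(-k^2/8)/16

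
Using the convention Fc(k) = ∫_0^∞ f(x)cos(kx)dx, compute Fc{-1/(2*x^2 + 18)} -pi*exp(-3*k)/12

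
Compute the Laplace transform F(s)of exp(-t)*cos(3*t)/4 (s + 1)/(4*((s + 1)^2 + 9))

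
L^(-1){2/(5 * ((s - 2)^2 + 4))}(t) exp(2 * t) * sin(2 * t)/5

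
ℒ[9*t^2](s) 18/s^3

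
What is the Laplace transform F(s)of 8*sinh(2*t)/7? 16/(7*(s^2 - 4))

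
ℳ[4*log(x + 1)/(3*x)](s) -4*pi*csc(pi*s)/(3*s - 3)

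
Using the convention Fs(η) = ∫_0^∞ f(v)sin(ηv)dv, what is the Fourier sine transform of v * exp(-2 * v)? 4 * η/(η^2 + 4)^2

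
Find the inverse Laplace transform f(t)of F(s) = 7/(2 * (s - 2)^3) 7 * t^2 * exp(2 * t)/4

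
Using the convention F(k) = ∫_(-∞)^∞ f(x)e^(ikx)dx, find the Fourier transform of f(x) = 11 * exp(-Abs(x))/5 22/(5 * (k^2 + 1))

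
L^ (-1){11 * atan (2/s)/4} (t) 11 * sin (2 * t)/ (4 * t)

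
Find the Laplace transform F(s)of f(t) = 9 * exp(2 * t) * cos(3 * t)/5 9 * (s - 2)/(5 * ((s - 2)^2 + 9))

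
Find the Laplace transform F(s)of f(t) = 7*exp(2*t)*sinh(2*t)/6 7/(3*s*(s - 4))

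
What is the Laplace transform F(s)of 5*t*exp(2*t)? 5/(s - 2)^2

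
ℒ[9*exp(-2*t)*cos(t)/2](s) 9*(s + 2)/(2*((s + 2)^2 + 1))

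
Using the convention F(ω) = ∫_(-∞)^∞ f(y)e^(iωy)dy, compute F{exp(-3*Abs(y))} 6/(ω^2 + 9)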